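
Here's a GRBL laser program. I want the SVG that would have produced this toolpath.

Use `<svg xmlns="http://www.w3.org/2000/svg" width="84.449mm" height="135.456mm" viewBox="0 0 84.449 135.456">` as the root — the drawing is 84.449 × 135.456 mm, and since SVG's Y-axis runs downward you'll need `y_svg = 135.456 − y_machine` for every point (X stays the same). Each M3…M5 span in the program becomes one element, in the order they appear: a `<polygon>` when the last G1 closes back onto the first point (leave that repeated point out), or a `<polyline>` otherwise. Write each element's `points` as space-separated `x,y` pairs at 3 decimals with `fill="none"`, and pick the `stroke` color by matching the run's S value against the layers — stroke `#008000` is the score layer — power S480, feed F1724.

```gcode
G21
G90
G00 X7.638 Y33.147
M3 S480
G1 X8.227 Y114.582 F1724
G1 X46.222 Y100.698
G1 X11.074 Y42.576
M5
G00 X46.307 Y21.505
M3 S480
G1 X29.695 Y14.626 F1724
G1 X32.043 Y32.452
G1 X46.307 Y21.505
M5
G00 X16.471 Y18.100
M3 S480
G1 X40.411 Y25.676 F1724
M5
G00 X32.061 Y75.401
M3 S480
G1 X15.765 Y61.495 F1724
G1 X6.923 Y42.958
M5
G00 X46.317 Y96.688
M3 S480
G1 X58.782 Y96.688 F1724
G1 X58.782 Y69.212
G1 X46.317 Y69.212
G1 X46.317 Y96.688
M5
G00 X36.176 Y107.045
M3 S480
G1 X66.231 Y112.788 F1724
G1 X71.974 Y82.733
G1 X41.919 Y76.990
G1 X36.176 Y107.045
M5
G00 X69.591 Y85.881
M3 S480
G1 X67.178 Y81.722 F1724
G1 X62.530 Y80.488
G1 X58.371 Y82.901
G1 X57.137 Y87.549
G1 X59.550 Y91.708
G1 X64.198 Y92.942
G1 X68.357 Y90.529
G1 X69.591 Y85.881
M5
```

<svg xmlns="http://www.w3.org/2000/svg" width="84.449mm" height="135.456mm" viewBox="0 0 84.449 135.456">
  <polyline points="7.638,102.309 8.227,20.874 46.222,34.758 11.074,92.880" fill="none" stroke="#008000"/>
  <polygon points="46.307,113.951 29.695,120.830 32.043,103.004" fill="none" stroke="#008000"/>
  <polyline points="16.471,117.356 40.411,109.780" fill="none" stroke="#008000"/>
  <polyline points="32.061,60.055 15.765,73.961 6.923,92.498" fill="none" stroke="#008000"/>
  <polygon points="46.317,38.768 58.782,38.768 58.782,66.244 46.317,66.244" fill="none" stroke="#008000"/>
  <polygon points="36.176,28.411 66.231,22.668 71.974,52.723 41.919,58.466" fill="none" stroke="#008000"/>
  <polygon points="69.591,49.575 67.178,53.734 62.530,54.968 58.371,52.555 57.137,47.907 59.550,43.748 64.198,42.514 68.357,44.927" fill="none" stroke="#008000"/>
</svg>

Each laser-on run becomes one SVG element. Flip Y back into SVG space with y_svg = 135.456 − y_machine. Every run uses S480, so all elements get stroke `#008000` (score).

Run 1: The run is open, so emit a `<polyline>` with points (Y-flipped): 7.638,102.309 8.227,20.874 46.222,34.758 11.074,92.880.

Run 2: The run returns to its start, so emit a `<polygon>` with points (Y-flipped): 46.307,113.951 29.695,120.830 32.043,103.004.

Run 3: The run is open, so emit a `<polyline>` with points (Y-flipped): 16.471,117.356 40.411,109.780.

Run 4: The run is open, so emit a `<polyline>` with points (Y-flipped): 32.061,60.055 15.765,73.961 6.923,92.498.

Run 5: The run returns to its start, so emit a `<polygon>` with points (Y-flipped): 46.317,38.768 58.782,38.768 58.782,66.244 46.317,66.244.

Run 6: The run returns to its start, so emit a `<polygon>` with points (Y-flipped): 36.176,28.411 66.231,22.668 71.974,52.723 41.919,58.466.

Run 7: The run returns to its start, so emit a `<polygon>` with points (Y-flipped): 69.591,49.575 67.178,53.734 62.530,54.968 58.371,52.555 57.137,47.907 59.550,43.748 64.198,42.514 68.357,44.927.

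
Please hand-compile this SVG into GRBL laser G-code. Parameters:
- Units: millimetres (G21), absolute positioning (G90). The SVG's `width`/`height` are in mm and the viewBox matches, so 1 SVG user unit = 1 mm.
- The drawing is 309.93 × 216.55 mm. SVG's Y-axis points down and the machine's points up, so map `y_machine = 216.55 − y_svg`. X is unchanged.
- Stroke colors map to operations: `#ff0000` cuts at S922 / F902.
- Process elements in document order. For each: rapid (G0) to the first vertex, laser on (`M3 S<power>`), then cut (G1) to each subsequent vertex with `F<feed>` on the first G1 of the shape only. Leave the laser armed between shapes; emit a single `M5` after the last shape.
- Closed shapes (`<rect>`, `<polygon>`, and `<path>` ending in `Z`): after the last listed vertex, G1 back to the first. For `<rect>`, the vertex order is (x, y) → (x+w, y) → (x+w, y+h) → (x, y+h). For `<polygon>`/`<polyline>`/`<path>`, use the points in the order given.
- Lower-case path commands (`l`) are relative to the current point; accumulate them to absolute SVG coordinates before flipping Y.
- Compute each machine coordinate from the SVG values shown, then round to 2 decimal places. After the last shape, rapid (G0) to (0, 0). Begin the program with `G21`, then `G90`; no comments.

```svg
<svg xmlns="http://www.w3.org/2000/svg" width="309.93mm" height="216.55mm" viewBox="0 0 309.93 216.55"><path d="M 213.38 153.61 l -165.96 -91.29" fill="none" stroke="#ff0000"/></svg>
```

G21
G90
G0 X213.38 Y62.94
M3 S922
G1 X47.42 Y154.23 F902
M5
G0 X0.00 Y0.00

Since the viewBox matches the mm dimensions, user units are millimetres directly. The only transform is the Y-flip y_m = 216.55 − y_svg.

Shape 1 is a line segment drawn with `<path>`. Its stroke #ff0000 means cut at S922, F902. After flipping Y the toolpath is (213.38,62.94) → (47.42,154.23).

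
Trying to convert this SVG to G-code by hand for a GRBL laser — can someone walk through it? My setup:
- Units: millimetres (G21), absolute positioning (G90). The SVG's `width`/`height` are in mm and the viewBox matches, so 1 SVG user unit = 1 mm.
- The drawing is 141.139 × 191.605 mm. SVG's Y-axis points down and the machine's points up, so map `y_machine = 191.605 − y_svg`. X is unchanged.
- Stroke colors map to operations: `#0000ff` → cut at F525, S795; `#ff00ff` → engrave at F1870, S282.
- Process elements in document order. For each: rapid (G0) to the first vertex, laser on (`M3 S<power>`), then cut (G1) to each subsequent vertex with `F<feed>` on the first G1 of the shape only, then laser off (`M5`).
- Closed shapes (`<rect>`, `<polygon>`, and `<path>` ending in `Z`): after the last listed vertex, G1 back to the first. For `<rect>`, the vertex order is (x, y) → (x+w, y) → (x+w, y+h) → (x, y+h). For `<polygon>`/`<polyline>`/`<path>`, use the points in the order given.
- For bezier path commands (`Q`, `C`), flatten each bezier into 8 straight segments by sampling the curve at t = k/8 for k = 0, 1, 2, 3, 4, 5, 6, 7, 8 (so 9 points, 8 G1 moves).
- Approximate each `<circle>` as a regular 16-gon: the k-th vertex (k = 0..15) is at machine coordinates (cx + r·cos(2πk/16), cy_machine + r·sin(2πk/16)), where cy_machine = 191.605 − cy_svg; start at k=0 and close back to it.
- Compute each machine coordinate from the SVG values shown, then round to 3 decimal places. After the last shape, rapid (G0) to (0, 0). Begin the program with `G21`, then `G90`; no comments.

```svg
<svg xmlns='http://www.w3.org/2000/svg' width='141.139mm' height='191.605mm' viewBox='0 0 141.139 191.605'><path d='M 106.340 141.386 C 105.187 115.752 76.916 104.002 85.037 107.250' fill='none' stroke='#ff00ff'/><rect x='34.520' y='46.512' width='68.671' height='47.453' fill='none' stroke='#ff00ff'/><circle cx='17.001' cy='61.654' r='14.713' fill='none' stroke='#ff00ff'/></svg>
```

1 u = 1 mm; y_m = 191.605 − y.

[1] `<path>` cubic bezier, #ff00ff→engrave S282 F1870: (106.340,50.219) → (104.761,59.179) → (101.383,66.824) → (96.952,73.141) → (92.211,78.118) → (87.905,81.740) → (84.777,83.996) → (83.573,84.872) → (85.037,84.355)

[2] `<rect>` rectangle, #ff00ff→engrave S282 F1870: (34.520,145.093) → (103.191,145.093) → (103.191,97.640) → (34.520,97.640) → (34.520,145.093) (closed)

[3] `<circle>` circle, #ff00ff→engrave S282 F1870: (31.714,129.951) → (30.594,135.581) → (27.405,140.355) → (22.631,143.544) → (17.001,144.664) → (11.371,143.544) → (6.597,140.355) → (3.408,135.581) → (2.288,129.951) → (3.408,124.321) → (6.597,119.547) → (11.371,116.358) → (17.001,115.238) → (22.631,116.358) → (27.405,119.547) → (30.594,124.321) → (31.714,129.951) (closed)

G21
G90
G0 X106.340 Y50.219
M3 S282
G1 X104.761 Y59.179 F1870
G1 X101.383 Y66.824
G1 X96.952 Y73.141
G1 X92.211 Y78.118
G1 X87.905 Y81.740
G1 X84.777 Y83.996
G1 X83.573 Y84.872
G1 X85.037 Y84.355
M5
G0 X34.520 Y145.093
M3 S282
G1 X103.191 Y145.093 F1870
G1 X103.191 Y97.640
G1 X34.520 Y97.640
G1 X34.520 Y145.093
M5
G0 X31.714 Y129.951
M3 S282
G1 X30.594 Y135.581 F1870
G1 X27.405 Y140.355
G1 X22.631 Y143.544
G1 X17.001 Y144.664
G1 X11.371 Y143.544
G1 X6.597 Y140.355
G1 X3.408 Y135.581
G1 X2.288 Y129.951
G1 X3.408 Y124.321
G1 X6.597 Y119.547
G1 X11.371 Y116.358
G1 X17.001 Y115.238
G1 X22.631 Y116.358
G1 X27.405 Y119.547
G1 X30.594 Y124.321
G1 X31.714 Y129.951
M5
G0 X0.000 Y0.000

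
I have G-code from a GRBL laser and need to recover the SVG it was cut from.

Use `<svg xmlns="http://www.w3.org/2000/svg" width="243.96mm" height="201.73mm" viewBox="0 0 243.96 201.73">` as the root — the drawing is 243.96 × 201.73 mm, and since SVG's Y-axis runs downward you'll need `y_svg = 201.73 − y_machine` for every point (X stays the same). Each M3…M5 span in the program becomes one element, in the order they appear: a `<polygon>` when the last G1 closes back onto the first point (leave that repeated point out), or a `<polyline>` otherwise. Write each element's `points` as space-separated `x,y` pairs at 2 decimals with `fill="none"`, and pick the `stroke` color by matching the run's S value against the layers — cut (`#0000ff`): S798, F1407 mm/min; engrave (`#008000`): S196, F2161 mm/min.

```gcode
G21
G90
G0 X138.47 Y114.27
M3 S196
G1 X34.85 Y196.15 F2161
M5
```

<svg xmlns="http://www.w3.org/2000/svg" width="243.96mm" height="201.73mm" viewBox="0 0 243.96 201.73">
  <polyline points="138.47,87.46 34.85,5.58" fill="none" stroke="#008000"/>
</svg>

y_svg = 201.73 − y_m. Every run uses S196, so all elements get stroke `#008000` (engrave).

[1] open run; points: 138.47,87.46 34.85,5.58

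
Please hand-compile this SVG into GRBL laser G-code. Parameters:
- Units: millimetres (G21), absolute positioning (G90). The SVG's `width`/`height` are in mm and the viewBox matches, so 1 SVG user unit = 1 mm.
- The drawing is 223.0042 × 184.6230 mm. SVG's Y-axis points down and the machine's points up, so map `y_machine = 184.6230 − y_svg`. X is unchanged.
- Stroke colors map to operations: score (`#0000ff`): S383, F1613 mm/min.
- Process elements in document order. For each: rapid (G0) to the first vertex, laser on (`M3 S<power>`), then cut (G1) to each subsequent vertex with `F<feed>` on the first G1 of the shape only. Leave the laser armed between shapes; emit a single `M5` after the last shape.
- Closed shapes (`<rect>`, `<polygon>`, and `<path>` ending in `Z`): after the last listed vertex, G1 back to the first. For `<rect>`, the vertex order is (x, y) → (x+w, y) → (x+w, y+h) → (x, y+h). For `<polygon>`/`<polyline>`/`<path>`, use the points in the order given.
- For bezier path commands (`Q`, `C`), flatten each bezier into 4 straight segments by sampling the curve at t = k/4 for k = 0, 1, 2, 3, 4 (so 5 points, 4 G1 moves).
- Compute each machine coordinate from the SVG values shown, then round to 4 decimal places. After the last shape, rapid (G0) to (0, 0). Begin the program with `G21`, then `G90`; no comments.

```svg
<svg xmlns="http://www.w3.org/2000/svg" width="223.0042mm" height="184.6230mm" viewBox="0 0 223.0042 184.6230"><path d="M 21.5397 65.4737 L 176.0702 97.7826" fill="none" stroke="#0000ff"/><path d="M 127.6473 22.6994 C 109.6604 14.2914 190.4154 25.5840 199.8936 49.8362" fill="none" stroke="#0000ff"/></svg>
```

1 u = 1 mm; y_m = 184.6230 − y.

[1] `<path>` line segment, #0000ff→score S383 F1613: (21.5397,119.1493) → (176.0702,86.8404)

[2] `<path>` cubic bezier, #0000ff→score S383 F1613: (127.6473,161.9236) → (130.0147,164.6411) → (153.4710,160.6028) → (182.0771,150.4407) → (199.8936,134.7868)

G21
G90
G0 X21.5397 Y119.1493
M3 S383
G1 X176.0702 Y86.8404 F1613
G0 X127.6473 Y161.9236
M3 S383
G1 X130.0147 Y164.6411 F1613
G1 X153.4710 Y160.6028
G1 X182.0771 Y150.4407
G1 X199.8936 Y134.7868
M5
G0 X0.0000 Y0.0000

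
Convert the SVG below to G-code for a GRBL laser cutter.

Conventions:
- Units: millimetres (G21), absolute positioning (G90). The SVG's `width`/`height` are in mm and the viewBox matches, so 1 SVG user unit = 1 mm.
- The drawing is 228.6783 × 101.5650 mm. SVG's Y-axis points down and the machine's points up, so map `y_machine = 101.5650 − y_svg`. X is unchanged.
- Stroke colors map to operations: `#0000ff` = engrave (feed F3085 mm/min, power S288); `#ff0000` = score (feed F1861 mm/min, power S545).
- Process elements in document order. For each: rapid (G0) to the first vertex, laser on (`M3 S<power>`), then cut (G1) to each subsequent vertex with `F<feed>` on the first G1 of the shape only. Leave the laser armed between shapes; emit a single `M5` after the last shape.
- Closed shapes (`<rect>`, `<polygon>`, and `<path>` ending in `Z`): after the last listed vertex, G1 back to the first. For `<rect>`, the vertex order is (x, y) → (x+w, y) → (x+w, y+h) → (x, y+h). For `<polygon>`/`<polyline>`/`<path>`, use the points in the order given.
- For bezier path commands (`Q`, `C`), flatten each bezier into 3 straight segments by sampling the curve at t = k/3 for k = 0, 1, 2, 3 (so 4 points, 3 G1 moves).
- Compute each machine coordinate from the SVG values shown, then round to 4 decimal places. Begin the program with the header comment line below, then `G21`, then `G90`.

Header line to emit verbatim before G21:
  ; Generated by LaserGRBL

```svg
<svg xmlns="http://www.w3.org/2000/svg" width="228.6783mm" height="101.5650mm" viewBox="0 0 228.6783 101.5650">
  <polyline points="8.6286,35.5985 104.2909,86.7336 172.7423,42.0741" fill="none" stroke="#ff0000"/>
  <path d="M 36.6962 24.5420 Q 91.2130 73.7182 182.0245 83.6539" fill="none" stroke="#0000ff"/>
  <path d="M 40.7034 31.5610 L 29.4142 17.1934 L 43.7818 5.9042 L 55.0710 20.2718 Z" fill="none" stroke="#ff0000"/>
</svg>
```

Since the viewBox matches the mm dimensions, user units are millimetres directly. The only transform is the Y-flip y_m = 101.5650 − y_svg.

Shape 1 is a open polyline drawn with `<polyline>`. Its stroke #ff0000 means score at S545, F1861. After flipping Y the toolpath is (8.6286,65.9665) → (104.2909,14.8314) → (172.7423,59.4909).

Shape 2 is a quadratic bezier drawn with `<path>`. Its stroke #0000ff means engrave at S288, F3085. After flipping Y the toolpath is (36.6962,77.0230) → (77.0735,48.5989) → (125.5162,28.8950) → (182.0245,17.9111).

Shape 3 is a regular polygon drawn with `<path>`. Its stroke #ff0000 means score at S545, F1861. After flipping Y the toolpath is (40.7034,70.0040) → (29.4142,84.3716) → (43.7818,95.6608) → (55.0710,81.2932) → (40.7034,70.0040), returning to the start.

; Generated by LaserGRBL
G21
G90
G0 X8.6286 Y65.9665
M3 S545
G1 X104.2909 Y14.8314 F1861
G1 X172.7423 Y59.4909
G0 X36.6962 Y77.0230
M3 S288
G1 X77.0735 Y48.5989 F3085
G1 X125.5162 Y28.8950
G1 X182.0245 Y17.9111
G0 X40.7034 Y70.0040
M3 S545
G1 X29.4142 Y84.3716 F1861
G1 X43.7818 Y95.6608
G1 X55.0710 Y81.2932
G1 X40.7034 Y70.0040
M5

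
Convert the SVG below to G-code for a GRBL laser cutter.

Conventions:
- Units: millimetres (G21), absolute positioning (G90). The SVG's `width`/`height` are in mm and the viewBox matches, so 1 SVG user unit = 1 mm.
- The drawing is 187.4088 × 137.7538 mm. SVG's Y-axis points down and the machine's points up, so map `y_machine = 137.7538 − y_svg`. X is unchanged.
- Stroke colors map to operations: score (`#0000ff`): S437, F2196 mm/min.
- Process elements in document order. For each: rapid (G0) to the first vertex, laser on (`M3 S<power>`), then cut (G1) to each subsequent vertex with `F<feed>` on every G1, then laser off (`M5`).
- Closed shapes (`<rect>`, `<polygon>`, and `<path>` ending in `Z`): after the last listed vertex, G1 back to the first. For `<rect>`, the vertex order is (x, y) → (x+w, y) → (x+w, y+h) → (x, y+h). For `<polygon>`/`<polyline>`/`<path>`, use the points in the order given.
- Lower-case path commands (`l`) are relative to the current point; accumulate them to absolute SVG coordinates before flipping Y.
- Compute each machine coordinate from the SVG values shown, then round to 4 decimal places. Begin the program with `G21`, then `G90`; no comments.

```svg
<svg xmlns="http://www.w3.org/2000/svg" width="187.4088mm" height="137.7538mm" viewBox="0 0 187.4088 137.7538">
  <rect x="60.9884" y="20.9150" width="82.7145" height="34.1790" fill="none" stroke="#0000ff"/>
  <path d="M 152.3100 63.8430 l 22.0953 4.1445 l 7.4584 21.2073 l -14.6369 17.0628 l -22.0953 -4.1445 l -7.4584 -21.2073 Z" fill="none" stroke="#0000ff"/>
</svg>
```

1 u = 1 mm; y_m = 137.7538 − y.

[1] `<rect>` rectangle, #0000ff→score S437 F2196: (60.9884,116.8388) → (143.7029,116.8388) → (143.7029,82.6598) → (60.9884,82.6598) → (60.9884,116.8388) (closed)

[2] `<path>` regular polygon, #0000ff→score S437 F2196: (152.3100,73.9108) → (174.4053,69.7663) → (181.8637,48.5590) → (167.2268,31.4962) → (145.1315,35.6407) → (137.6731,56.8480) → (152.3100,73.9108) (closed)

G21
G90
G0 X60.9884 Y116.8388
M3 S437
G1 X143.7029 Y116.8388 F2196
G1 X143.7029 Y82.6598 F2196
G1 X60.9884 Y82.6598 F2196
G1 X60.9884 Y116.8388 F2196
M5
G0 X152.3100 Y73.9108
M3 S437
G1 X174.4053 Y69.7663 F2196
G1 X181.8637 Y48.5590 F2196
G1 X167.2268 Y31.4962 F2196
G1 X145.1315 Y35.6407 F2196
G1 X137.6731 Y56.8480 F2196
G1 X152.3100 Y73.9108 F2196
M5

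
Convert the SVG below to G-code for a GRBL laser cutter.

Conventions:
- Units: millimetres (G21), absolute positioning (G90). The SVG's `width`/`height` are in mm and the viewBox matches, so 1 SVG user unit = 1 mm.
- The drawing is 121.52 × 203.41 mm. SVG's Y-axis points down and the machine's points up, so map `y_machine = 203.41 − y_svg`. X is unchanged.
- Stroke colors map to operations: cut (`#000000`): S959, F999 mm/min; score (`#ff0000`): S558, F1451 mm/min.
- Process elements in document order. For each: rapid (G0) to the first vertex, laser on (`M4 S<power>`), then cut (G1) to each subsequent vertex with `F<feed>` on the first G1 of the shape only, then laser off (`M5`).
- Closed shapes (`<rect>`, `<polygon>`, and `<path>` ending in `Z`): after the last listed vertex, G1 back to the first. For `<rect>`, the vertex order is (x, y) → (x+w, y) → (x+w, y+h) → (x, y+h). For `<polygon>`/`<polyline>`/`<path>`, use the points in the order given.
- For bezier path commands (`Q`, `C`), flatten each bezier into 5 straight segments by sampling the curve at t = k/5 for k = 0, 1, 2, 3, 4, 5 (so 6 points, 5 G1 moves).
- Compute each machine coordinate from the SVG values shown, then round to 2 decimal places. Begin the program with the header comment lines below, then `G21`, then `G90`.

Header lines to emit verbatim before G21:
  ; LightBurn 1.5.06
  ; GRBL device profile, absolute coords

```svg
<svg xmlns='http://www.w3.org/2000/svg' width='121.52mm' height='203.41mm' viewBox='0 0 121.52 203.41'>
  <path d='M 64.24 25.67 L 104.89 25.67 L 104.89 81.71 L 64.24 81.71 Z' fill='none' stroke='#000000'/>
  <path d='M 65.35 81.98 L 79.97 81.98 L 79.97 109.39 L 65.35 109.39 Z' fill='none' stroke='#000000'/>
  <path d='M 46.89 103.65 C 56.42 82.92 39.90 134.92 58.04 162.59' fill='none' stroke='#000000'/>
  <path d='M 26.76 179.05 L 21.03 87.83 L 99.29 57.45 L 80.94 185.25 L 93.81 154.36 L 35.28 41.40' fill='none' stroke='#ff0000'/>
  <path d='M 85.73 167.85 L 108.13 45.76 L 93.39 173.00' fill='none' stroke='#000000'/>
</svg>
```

viewBox `0 0 121.52 203.41` with mm width/height → 1 unit = 1 mm. Flip: y_m = 203.41 − y_svg.

**Shape 1** — `<path>` rectangle, stroke `#000000` → cut (S959, F999). Machine vertices: (64.24,177.74) → (104.89,177.74) → (104.89,121.70) → (64.24,121.70) → (64.24,177.74). Closed: final G1 returns to the first vertex.

**Shape 2** — `<path>` rectangle, stroke `#000000` → cut (S959, F999). Machine vertices: (65.35,121.43) → (79.97,121.43) → (79.97,94.02) → (65.35,94.02) → (65.35,121.43). Closed: final G1 returns to the first vertex.

**Shape 3** — `<path>` cubic bezier, stroke `#000000` → cut (S959, F999). Control points (SVG): P0=(46.89,103.65), P1=(56.42,82.92), P2=(39.90,134.92), P3=(58.04,162.59); sampled at t=k/5. Machine vertices: (46.89,99.76) → (49.97,104.25) → (49.71,95.94) → (49.02,79.49) → (50.83,59.57) → (58.04,40.82). Open path.

**Shape 4** — `<path>` open polyline, stroke `#ff0000` → score (S558, F1451). Machine vertices: (26.76,24.36) → (21.03,115.58) → (99.29,145.96) → (80.94,18.16) → (93.81,49.05) → (35.28,162.01). Open path.

**Shape 5** — `<path>` open polyline, stroke `#000000` → cut (S959, F999). Machine vertices: (85.73,35.56) → (108.13,157.65) → (93.39,30.41). Open path.

; LightBurn 1.5.06
; GRBL device profile, absolute coords
G21
G90
G0 X64.24 Y177.74
M4 S959
G1 X104.89 Y177.74 F999
G1 X104.89 Y121.70
G1 X64.24 Y121.70
G1 X64.24 Y177.74
M5
G0 X65.35 Y121.43
M4 S959
G1 X79.97 Y121.43 F999
G1 X79.97 Y94.02
G1 X65.35 Y94.02
G1 X65.35 Y121.43
M5
G0 X46.89 Y99.76
M4 S959
G1 X49.97 Y104.25 F999
G1 X49.71 Y95.94
G1 X49.02 Y79.49
G1 X50.83 Y59.57
G1 X58.04 Y40.82
M5
G0 X26.76 Y24.36
M4 S558
G1 X21.03 Y115.58 F1451
G1 X99.29 Y145.96
G1 X80.94 Y18.16
G1 X93.81 Y49.05
G1 X35.28 Y162.01
M5
G0 X85.73 Y35.56
M4 S959
G1 X108.13 Y157.65 F999
G1 X93.39 Y30.41
M5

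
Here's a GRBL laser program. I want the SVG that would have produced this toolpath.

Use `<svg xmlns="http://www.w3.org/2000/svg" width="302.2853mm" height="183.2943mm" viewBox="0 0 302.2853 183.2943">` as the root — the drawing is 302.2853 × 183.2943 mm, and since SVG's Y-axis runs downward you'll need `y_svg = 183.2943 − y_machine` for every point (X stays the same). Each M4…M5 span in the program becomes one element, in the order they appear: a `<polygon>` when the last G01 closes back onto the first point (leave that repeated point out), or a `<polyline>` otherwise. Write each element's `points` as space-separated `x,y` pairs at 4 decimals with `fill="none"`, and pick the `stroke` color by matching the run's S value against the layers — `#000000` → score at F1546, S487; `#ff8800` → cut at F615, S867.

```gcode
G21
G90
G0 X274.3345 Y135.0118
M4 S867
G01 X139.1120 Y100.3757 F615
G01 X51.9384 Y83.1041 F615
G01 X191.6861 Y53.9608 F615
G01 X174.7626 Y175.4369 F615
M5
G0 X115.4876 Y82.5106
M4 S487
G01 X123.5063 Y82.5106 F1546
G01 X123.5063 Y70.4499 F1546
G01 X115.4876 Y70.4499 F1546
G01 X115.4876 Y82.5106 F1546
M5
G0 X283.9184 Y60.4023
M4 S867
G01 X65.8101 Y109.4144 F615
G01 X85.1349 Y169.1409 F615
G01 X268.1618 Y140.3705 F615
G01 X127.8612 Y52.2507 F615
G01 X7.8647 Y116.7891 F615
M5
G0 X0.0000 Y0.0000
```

<svg xmlns="http://www.w3.org/2000/svg" width="302.2853mm" height="183.2943mm" viewBox="0 0 302.2853 183.2943">
  <polyline points="274.3345,48.2825 139.1120,82.9186 51.9384,100.1902 191.6861,129.3335 174.7626,7.8574" fill="none" stroke="#ff8800"/>
  <polygon points="115.4876,100.7837 123.5063,100.7837 123.5063,112.8444 115.4876,112.8444" fill="none" stroke="#000000"/>
  <polyline points="283.9184,122.8920 65.8101,73.8799 85.1349,14.1534 268.1618,42.9238 127.8612,131.0436 7.8647,66.5052" fill="none" stroke="#ff8800"/>
</svg>

y_svg = 183.2943 − y_m.

[1] S867→`#ff8800` (cut); open run; points: 274.3345,48.2825 139.1120,82.9186 51.9384,100.1902 191.6861,129.3335 174.7626,7.8574

[2] S487→`#000000` (score); closed run; points: 115.4876,100.7837 123.5063,100.7837 123.5063,112.8444 115.4876,112.8444

[3] S867→`#ff8800` (cut); open run; points: 283.9184,122.8920 65.8101,73.8799 85.1349,14.1534 268.1618,42.9238 127.8612,131.0436 7.8647,66.5052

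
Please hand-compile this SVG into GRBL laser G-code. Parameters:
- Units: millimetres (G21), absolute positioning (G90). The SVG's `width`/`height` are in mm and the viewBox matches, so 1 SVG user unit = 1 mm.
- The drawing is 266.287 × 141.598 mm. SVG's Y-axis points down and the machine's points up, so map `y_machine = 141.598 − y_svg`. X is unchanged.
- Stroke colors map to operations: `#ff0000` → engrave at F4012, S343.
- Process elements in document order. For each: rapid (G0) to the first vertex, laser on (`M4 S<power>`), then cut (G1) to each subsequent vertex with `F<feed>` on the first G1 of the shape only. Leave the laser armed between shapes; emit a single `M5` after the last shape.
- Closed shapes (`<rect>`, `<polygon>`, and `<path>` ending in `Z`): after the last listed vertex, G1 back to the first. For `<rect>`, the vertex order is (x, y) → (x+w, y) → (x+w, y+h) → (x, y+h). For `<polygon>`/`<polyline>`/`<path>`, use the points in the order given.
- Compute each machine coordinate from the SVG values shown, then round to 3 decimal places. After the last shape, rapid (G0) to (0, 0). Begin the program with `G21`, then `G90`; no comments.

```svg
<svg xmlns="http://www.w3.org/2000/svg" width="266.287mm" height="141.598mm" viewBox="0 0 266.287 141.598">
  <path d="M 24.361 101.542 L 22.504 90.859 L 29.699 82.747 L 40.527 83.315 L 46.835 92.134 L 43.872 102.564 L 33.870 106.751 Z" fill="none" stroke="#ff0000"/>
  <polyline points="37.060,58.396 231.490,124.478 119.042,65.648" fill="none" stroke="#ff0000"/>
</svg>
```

1 u = 1 mm; y_m = 141.598 − y.

[1] `<path>` regular polygon, #ff0000→engrave S343 F4012: (24.361,40.056) → (22.504,50.739) → (29.699,58.851) → (40.527,58.283) → (46.835,49.464) → (43.872,39.034) → (33.870,34.847) → (24.361,40.056) (closed)

[2] `<polyline>` open polyline, #ff0000→engrave S343 F4012: (37.060,83.202) → (231.490,17.120) → (119.042,75.950)

G21
G90
G0 X24.361 Y40.056
M4 S343
G1 X22.504 Y50.739 F4012
G1 X29.699 Y58.851
G1 X40.527 Y58.283
G1 X46.835 Y49.464
G1 X43.872 Y39.034
G1 X33.870 Y34.847
G1 X24.361 Y40.056
G0 X37.060 Y83.202
M4 S343
G1 X231.490 Y17.120 F4012
G1 X119.042 Y75.950
M5
G0 X0.000 Y0.000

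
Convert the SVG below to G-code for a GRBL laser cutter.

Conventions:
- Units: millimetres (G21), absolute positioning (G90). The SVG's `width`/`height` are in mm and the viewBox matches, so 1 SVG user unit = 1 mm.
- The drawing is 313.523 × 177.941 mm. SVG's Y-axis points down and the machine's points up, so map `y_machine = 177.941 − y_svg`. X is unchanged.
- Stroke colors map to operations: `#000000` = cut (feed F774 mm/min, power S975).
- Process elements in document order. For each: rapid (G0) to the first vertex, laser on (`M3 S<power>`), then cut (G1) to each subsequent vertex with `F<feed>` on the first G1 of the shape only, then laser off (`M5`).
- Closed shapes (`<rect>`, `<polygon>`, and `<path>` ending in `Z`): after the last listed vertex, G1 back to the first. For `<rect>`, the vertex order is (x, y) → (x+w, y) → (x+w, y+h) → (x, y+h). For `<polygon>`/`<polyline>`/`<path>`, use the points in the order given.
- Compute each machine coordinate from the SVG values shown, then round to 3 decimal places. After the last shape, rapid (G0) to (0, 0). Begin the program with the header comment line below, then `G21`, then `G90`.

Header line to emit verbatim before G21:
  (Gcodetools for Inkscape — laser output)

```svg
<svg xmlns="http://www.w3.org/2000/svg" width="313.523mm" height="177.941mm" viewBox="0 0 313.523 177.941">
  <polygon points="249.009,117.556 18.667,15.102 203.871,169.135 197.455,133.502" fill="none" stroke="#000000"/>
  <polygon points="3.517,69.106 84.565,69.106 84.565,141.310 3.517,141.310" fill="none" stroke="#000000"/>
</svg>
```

1 u = 1 mm; y_m = 177.941 − y.

[1] `<polygon>` closed polygon, #000000→cut S975 F774: (249.009,60.385) → (18.667,162.839) → (203.871,8.806) → (197.455,44.439) → (249.009,60.385) (closed)

[2] `<polygon>` rectangle, #000000→cut S975 F774: (3.517,108.835) → (84.565,108.835) → (84.565,36.631) → (3.517,36.631) → (3.517,108.835) (closed)

(Gcodetools for Inkscape — laser output)
G21
G90
G0 X249.009 Y60.385
M3 S975
G1 X18.667 Y162.839 F774
G1 X203.871 Y8.806
G1 X197.455 Y44.439
G1 X249.009 Y60.385
M5
G0 X3.517 Y108.835
M3 S975
G1 X84.565 Y108.835 F774
G1 X84.565 Y36.631
G1 X3.517 Y36.631
G1 X3.517 Y108.835
M5
G0 X0.000 Y0.000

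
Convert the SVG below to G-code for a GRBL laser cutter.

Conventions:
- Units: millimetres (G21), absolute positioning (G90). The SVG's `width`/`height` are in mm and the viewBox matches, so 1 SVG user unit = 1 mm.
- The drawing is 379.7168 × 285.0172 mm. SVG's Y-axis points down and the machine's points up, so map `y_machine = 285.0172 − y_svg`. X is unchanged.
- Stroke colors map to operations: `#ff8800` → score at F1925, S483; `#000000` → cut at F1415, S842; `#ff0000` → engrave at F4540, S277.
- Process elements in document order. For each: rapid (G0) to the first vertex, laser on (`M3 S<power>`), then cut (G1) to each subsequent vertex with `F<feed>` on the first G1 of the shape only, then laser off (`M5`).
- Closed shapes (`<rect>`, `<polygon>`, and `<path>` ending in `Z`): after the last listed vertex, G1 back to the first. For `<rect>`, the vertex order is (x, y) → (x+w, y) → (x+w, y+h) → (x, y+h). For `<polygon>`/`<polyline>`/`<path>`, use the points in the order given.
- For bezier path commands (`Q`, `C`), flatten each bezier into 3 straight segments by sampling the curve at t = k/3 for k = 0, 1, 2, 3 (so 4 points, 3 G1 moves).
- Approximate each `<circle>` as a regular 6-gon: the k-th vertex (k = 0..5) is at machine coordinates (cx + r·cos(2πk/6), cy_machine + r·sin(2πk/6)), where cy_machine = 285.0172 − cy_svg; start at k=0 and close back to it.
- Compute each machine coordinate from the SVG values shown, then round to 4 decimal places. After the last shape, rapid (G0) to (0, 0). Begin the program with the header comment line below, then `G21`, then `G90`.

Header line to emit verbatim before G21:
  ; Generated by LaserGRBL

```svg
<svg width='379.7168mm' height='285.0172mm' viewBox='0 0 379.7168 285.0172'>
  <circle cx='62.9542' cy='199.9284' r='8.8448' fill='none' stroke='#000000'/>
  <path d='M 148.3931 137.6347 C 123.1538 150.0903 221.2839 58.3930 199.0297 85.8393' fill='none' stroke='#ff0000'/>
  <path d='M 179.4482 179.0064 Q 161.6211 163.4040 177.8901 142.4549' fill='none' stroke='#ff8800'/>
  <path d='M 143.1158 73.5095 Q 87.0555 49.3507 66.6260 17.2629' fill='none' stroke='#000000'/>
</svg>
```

viewBox `0 0 379.7168 285.0172` with mm width/height → 1 unit = 1 mm. Flip: y_m = 285.0172 − y_svg.

**Shape 1** — `<circle>` circle, stroke `#000000` → cut (S842, F1415). Machine vertices: (71.7990,85.0888) → (67.3766,92.7486) → (58.5318,92.7486) → (54.1094,85.0888) → (58.5318,77.4290) → (67.3766,77.4290) → (71.7990,85.0888). Closed: final G1 returns to the first vertex.

**Shape 2** — `<path>` cubic bezier, stroke `#ff0000` → engrave (S277, F4540). Control points (SVG): P0=(148.3931,137.6347), P1=(123.1538,150.0903), P2=(221.2839,58.3930), P3=(199.0297,85.8393); sampled at t=k/3. Machine vertices: (148.3931,147.3825) → (155.2490,161.3743) → (190.1837,195.1799) → (199.0297,199.1779). Open path.

**Shape 3** — `<path>` quadratic bezier, stroke `#ff8800` → score (S483, F1925). Control points (SVG): P0=(179.4482,179.0064), P1=(161.6211,163.4040), P2=(177.8901,142.4549); sampled at t=k/3. Machine vertices: (179.4482,106.0108) → (171.3519,117.0065) → (170.8326,129.1903) → (177.8901,142.5623). Open path.

**Shape 4** — `<path>` quadratic bezier, stroke `#000000` → cut (S842, F1415). Control points (SVG): P0=(143.1158,73.5095), P1=(87.0555,49.3507), P2=(66.6260,17.2629); sampled at t=k/3. Machine vertices: (143.1158,211.5077) → (109.7012,228.4946) → (84.2046,247.2434) → (66.6260,267.7543). Open path.

; Generated by LaserGRBL
G21
G90
G0 X71.7990 Y85.0888
M3 S842
G1 X67.3766 Y92.7486 F1415
G1 X58.5318 Y92.7486
G1 X54.1094 Y85.0888
G1 X58.5318 Y77.4290
G1 X67.3766 Y77.4290
G1 X71.7990 Y85.0888
M5
G0 X148.3931 Y147.3825
M3 S277
G1 X155.2490 Y161.3743 F4540
G1 X190.1837 Y195.1799
G1 X199.0297 Y199.1779
M5
G0 X179.4482 Y106.0108
M3 S483
G1 X171.3519 Y117.0065 F1925
G1 X170.8326 Y129.1903
G1 X177.8901 Y142.5623
M5
G0 X143.1158 Y211.5077
M3 S842
G1 X109.7012 Y228.4946 F1415
G1 X84.2046 Y247.2434
G1 X66.6260 Y267.7543
M5
G0 X0.0000 Y0.0000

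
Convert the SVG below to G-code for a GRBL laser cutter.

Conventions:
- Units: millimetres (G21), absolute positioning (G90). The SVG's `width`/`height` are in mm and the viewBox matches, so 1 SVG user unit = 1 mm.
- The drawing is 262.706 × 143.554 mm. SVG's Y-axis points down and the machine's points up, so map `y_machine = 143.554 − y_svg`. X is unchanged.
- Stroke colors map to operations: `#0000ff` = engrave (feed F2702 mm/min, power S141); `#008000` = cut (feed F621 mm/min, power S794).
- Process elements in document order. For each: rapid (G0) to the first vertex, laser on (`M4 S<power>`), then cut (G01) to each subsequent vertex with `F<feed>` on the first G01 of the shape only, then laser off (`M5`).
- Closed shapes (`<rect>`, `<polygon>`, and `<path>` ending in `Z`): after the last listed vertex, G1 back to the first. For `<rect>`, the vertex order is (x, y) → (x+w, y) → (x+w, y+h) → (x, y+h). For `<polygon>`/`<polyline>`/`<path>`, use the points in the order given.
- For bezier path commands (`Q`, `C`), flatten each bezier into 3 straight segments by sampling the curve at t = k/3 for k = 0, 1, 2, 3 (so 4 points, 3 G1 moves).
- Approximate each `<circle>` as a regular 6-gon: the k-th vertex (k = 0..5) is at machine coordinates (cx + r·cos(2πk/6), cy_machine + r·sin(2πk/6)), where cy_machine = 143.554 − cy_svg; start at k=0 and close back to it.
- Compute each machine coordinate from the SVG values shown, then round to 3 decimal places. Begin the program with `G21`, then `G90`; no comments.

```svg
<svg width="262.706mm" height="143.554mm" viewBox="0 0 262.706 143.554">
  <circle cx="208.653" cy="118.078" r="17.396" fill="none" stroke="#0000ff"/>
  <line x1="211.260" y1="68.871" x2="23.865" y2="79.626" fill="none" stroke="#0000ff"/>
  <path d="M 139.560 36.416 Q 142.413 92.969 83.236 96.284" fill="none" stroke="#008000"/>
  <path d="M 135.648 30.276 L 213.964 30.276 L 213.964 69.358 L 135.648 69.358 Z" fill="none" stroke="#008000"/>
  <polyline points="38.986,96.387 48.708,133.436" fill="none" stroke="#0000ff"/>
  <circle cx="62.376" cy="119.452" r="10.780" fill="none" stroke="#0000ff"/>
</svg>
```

1 u = 1 mm; y_m = 143.554 − y.

[1] `<circle>` circle, #0000ff→engrave S141 F2702: (226.049,25.476) → (217.351,40.541) → (199.955,40.541) → (191.257,25.476) → (199.955,10.411) → (217.351,10.411) → (226.049,25.476) (closed)

[2] `<line>` line segment, #0000ff→engrave S141 F2702: (211.260,74.683) → (23.865,63.928)

[3] `<path>` quadratic bezier, #008000→cut S794 F621: (139.560,107.138) → (134.570,75.351) → (115.795,55.395) → (83.236,47.270)

[4] `<path>` rectangle, #008000→cut S794 F621: (135.648,113.278) → (213.964,113.278) → (213.964,74.196) → (135.648,74.196) → (135.648,113.278) (closed)

[5] `<polyline>` line segment, #0000ff→engrave S141 F2702: (38.986,47.167) → (48.708,10.118)

[6] `<circle>` circle, #0000ff→engrave S141 F2702: (73.156,24.102) → (67.766,33.438) → (56.986,33.438) → (51.596,24.102) → (56.986,14.766) → (67.766,14.766) → (73.156,24.102) (closed)

G21
G90
G0 X226.049 Y25.476
M4 S141
G01 X217.351 Y40.541 F2702
G01 X199.955 Y40.541
G01 X191.257 Y25.476
G01 X199.955 Y10.411
G01 X217.351 Y10.411
G01 X226.049 Y25.476
M5
G0 X211.260 Y74.683
M4 S141
G01 X23.865 Y63.928 F2702
M5
G0 X139.560 Y107.138
M4 S794
G01 X134.570 Y75.351 F621
G01 X115.795 Y55.395
G01 X83.236 Y47.270
M5
G0 X135.648 Y113.278
M4 S794
G01 X213.964 Y113.278 F621
G01 X213.964 Y74.196
G01 X135.648 Y74.196
G01 X135.648 Y113.278
M5
G0 X38.986 Y47.167
M4 S141
G01 X48.708 Y10.118 F2702
M5
G0 X73.156 Y24.102
M4 S141
G01 X67.766 Y33.438 F2702
G01 X56.986 Y33.438
G01 X51.596 Y24.102
G01 X56.986 Y14.766
G01 X67.766 Y14.766
G01 X73.156 Y24.102
M5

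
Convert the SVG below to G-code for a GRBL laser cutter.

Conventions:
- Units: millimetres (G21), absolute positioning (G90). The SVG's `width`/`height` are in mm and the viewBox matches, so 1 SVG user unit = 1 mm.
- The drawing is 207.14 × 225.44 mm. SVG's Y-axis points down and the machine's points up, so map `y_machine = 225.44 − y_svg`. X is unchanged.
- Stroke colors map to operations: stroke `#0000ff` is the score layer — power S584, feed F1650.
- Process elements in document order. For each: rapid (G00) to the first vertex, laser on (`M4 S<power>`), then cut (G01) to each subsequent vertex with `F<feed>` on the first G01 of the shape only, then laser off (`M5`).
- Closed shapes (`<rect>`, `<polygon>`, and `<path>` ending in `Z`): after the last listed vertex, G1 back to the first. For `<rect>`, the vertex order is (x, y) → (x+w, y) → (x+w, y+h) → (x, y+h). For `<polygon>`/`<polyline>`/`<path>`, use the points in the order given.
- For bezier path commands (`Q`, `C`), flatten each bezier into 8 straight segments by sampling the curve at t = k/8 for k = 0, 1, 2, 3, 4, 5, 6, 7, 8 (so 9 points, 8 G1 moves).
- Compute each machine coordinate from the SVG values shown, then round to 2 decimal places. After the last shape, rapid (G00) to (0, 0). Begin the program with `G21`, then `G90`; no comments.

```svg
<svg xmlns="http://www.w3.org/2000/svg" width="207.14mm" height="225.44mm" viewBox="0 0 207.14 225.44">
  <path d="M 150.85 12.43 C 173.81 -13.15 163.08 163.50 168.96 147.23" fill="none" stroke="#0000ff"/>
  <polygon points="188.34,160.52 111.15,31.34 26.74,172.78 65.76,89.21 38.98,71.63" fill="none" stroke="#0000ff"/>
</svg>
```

viewBox `0 0 207.14 225.44` with mm width/height → 1 unit = 1 mm. Flip: y_m = 225.44 − y_svg.

**Shape 1** — `<path>` cubic bezier, stroke `#0000ff` → score (S584, F1650). Control points (SVG): P0=(150.85,12.43), P1=(173.81,-13.15), P2=(163.08,163.50), P3=(168.96,147.23); sampled at t=k/8. Machine vertices: (150.85,213.01) → (157.98,213.89) → (162.54,200.45) → (165.12,177.31) → (166.31,149.10) → (166.70,120.46) → (166.88,96.01) → (167.44,80.38) → (168.96,78.21). Open path.

**Shape 2** — `<polygon>` closed polygon, stroke `#0000ff` → score (S584, F1650). Machine vertices: (188.34,64.92) → (111.15,194.10) → (26.74,52.66) → (65.76,136.23) → (38.98,153.81) → (188.34,64.92). Closed: final G1 returns to the first vertex.

G21
G90
G00 X150.85 Y213.01
M4 S584
G01 X157.98 Y213.89 F1650
G01 X162.54 Y200.45
G01 X165.12 Y177.31
G01 X166.31 Y149.10
G01 X166.70 Y120.46
G01 X166.88 Y96.01
G01 X167.44 Y80.38
G01 X168.96 Y78.21
M5
G00 X188.34 Y64.92
M4 S584
G01 X111.15 Y194.10 F1650
G01 X26.74 Y52.66
G01 X65.76 Y136.23
G01 X38.98 Y153.81
G01 X188.34 Y64.92
M5
G00 X0.00 Y0.00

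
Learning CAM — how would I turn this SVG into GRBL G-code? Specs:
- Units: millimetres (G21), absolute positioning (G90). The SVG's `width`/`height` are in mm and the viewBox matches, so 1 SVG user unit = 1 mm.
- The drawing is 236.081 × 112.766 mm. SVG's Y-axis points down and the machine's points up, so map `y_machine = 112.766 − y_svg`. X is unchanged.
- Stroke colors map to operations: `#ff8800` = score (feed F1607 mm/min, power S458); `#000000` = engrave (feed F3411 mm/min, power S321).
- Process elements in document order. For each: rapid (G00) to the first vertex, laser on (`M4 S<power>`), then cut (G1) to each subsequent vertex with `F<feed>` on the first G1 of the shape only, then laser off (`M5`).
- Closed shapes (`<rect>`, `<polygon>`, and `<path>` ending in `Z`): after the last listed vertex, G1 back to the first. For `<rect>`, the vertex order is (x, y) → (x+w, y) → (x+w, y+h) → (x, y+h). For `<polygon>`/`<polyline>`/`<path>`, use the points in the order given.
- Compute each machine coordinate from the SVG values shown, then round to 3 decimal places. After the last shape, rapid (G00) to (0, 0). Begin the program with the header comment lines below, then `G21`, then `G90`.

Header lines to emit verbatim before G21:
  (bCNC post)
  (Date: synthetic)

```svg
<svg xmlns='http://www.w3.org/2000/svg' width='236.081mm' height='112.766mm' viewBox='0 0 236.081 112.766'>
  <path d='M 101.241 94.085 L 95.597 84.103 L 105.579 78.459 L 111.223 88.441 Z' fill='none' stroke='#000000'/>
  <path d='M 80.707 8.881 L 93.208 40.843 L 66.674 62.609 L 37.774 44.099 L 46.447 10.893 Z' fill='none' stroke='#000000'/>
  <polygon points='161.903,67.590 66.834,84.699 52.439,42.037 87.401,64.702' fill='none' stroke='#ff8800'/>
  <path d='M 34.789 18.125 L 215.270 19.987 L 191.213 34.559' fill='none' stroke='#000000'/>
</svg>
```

(bCNC post)
(Date: synthetic)
G21
G90
G00 X101.241 Y18.681
M4 S321
G1 X95.597 Y28.663 F3411
G1 X105.579 Y34.307
G1 X111.223 Y24.325
G1 X101.241 Y18.681
M5
G00 X80.707 Y103.885
M4 S321
G1 X93.208 Y71.923 F3411
G1 X66.674 Y50.157
G1 X37.774 Y68.667
G1 X46.447 Y101.873
G1 X80.707 Y103.885
M5
G00 X161.903 Y45.176
M4 S458
G1 X66.834 Y28.067 F1607
G1 X52.439 Y70.729
G1 X87.401 Y48.064
G1 X161.903 Y45.176
M5
G00 X34.789 Y94.641
M4 S321
G1 X215.270 Y92.779 F3411
G1 X191.213 Y78.207
M5
G00 X0.000 Y0.000

1 u = 1 mm; y_m = 112.766 − y.

[1] `<path>` regular polygon, #000000→engrave S321 F3411: (101.241,18.681) → (95.597,28.663) → (105.579,34.307) → (111.223,24.325) → (101.241,18.681) (closed)

[2] `<path>` regular polygon, #000000→engrave S321 F3411: (80.707,103.885) → (93.208,71.923) → (66.674,50.157) → (37.774,68.667) → (46.447,101.873) → (80.707,103.885) (closed)

[3] `<polygon>` closed polygon, #ff8800→score S458 F1607: (161.903,45.176) → (66.834,28.067) → (52.439,70.729) → (87.401,48.064) → (161.903,45.176) (closed)

[4] `<path>` open polyline, #000000→engrave S321 F3411: (34.789,94.641) → (215.270,92.779) → (191.213,78.207)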